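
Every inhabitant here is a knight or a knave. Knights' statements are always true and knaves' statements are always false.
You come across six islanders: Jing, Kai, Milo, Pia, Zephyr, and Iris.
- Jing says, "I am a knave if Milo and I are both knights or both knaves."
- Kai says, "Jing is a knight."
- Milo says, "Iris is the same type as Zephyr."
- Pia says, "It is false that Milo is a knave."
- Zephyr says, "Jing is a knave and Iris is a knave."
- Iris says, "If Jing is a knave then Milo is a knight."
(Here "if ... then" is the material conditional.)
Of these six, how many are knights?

The unique consistent assignment is Jing=knight, Kai=knight, Milo=knave, Pia=knave, Zephyr=knave, Iris=knight.
That has 3 knights.

3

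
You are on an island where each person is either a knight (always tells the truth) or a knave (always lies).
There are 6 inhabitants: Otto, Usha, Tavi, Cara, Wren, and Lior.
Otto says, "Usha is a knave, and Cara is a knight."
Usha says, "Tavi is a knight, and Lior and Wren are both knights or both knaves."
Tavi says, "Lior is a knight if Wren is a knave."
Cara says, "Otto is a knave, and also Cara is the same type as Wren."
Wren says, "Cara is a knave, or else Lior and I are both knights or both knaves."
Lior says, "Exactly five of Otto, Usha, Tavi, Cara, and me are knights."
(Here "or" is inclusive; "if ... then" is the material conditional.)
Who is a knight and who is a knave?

Otto is a knave, Usha is a knave, Tavi is a knight, Cara is a knave, Wren is a knight, and Lior is a knave.

As a knave, Otto's statement "Usha is a knave, and Cara is a knight" should be False; it is.
Usha (knave): "Tavi is a knight, and Lior and Wren are both knights or both knaves" — False. ✓
Tavi is a knight, and the claim "Lior is a knight if Wren is a knave" is indeed true.
Cara is a knave, so "Otto is a knave, and also Cara is the same type as Wren" must be False — and it is.
Wren (knight): "Cara is a knave, or else Lior and I are both knights or both knaves" — true. ✓
As a knave, Lior's statement "exactly five of Otto, Usha, Tavi, Cara, and me are knights" should be False; it is.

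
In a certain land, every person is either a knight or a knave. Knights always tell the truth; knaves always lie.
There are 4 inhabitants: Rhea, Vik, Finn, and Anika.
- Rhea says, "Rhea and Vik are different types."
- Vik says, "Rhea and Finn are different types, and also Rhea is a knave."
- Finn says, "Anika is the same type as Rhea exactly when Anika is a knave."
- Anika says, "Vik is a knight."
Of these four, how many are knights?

1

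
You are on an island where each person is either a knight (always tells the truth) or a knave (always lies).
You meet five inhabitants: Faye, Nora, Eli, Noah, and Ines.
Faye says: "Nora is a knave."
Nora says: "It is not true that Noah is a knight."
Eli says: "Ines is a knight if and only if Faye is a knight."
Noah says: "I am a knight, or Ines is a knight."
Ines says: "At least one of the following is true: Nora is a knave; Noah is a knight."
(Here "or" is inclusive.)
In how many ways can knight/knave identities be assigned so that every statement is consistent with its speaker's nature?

2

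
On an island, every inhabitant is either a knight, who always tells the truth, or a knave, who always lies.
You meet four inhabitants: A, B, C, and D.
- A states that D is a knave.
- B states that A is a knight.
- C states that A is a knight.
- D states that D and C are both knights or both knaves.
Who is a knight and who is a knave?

A is a knight, B is a knight, C is a knight, and D is a knave.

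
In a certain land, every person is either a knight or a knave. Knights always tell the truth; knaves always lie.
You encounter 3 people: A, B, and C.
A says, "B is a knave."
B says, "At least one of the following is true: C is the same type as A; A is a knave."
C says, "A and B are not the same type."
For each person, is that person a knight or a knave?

Knights: B and C. Knaves: A.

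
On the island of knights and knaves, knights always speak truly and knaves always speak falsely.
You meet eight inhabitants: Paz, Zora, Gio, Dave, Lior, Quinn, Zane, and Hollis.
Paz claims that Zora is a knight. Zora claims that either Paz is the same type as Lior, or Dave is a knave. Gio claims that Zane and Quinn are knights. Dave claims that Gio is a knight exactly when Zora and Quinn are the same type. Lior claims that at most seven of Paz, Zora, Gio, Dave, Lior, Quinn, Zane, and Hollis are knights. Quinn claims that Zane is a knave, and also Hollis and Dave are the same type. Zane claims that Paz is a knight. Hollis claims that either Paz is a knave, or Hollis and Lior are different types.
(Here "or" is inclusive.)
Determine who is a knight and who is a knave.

Since Paz is a knave, "Zora is a knight" needs to be False, which holds.
Zora is a knave, so "either Paz is the same type as Lior, or Dave is a knave" must be False — and it is.
Gio is a knave, and the claim "Zane and Quinn are knights" is indeed False.
As a knight, Dave's statement "Gio is a knight exactly when Zora and Quinn are the same type" should be True; it is.
Lior (knight): "at most seven of Paz, Zora, Gio, Dave, Lior, Quinn, Zane, and Hollis are knights" — True. ✓
Quinn (knight): "Zane is a knave, and also Hollis and Dave are the same type" — True. ✓
Zane is a knave, so "Paz is a knight" must be False — and it is.
Hollis (knight): "either Paz is a knave, or Hollis and Lior are different types" — True. ✓

Paz is a knave, Zora is a knave, Gio is a knave, Dave is a knight, Lior is a knight, Quinn is a knight, Zane is a knave, and Hollis is a knight.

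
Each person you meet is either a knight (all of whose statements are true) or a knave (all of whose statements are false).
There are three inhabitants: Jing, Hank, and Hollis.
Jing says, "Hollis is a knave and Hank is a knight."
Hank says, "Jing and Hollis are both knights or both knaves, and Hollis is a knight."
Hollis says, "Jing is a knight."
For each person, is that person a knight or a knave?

Knights: none. Knaves: Jing, Hank, and Hollis.

Suppose Jing is a knight. Then Jing's statement "Hollis is a knave and Hank is a knight" would have to be true. Checking the 4 ways to assign the others, none is consistent with every speaker.
(For instance, with Hank=knave, Hollis=knave, Jing's claim "Hollis is a knave and Hank is a knight" comes out false where it would need to be true.)
So Jing must be a knave, making "Hollis is a knave and Hank is a knight" false. Taking Jing=knave, Hank=knave, Hollis=knave, each remaining statement checks out:
  Hank (knave): "Jing and Hollis are both knights or both knaves, and Hollis is a knight" — false. ✓
  Hollis (knave): "Jing is a knight" — false. ✓
This is the unique consistent assignment.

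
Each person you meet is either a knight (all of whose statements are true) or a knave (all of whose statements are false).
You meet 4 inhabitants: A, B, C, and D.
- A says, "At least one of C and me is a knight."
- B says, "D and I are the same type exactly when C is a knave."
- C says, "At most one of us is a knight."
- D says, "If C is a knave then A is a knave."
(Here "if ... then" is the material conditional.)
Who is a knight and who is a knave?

As a knave, A's statement "at least one of C and me is a knight" should be false; it is.
B is a knight, so "D and I are the same type exactly when C is a knave" must be true — and it is.
C is a knave, and the claim "at most one of us is a knight" is indeed false.
As a knight, D's statement "if C is a knave then A is a knave" should be true; it is.

Knights: B and D. Knaves: A and C.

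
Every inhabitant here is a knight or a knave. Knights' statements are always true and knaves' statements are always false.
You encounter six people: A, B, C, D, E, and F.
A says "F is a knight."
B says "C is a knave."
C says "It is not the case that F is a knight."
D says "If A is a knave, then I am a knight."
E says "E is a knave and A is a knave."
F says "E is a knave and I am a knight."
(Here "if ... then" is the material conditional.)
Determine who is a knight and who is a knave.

A is a knight; "F is a knight" is true, as required.
As a knight, B's statement "C is a knave" should be true; it is.
Since C is a knave, "it is not the case that F is a knight" needs to be False, which holds.
As a knight, D's statement "if A is a knave, then I am a knight" should be true; it is.
E is a knave, so "E is a knave and A is a knave" must be False — and it is.
F (knight): "E is a knave and I am a knight" — true. ✓

A is a knight, B is a knight, C is a knave, D is a knight, E is a knave, and F is a knight.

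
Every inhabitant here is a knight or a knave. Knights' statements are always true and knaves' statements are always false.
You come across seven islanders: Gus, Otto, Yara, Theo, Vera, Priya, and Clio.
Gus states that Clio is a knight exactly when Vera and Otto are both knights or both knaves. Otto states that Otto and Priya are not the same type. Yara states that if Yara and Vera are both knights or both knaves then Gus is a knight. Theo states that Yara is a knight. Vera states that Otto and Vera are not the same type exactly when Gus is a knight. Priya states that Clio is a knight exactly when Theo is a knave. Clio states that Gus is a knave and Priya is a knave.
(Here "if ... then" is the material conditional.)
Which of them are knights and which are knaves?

Since Gus is a knave, "Clio is a knight exactly when Vera and Otto are both knights or both knaves" needs to be false, which holds.
Since Otto is a knight, "Otto and Priya are not the same type" needs to be true, which holds.
Yara is a knight, so "if Yara and Vera are both knights or both knaves then Gus is a knight" must be true — and it is.
Theo (knight): "Yara is a knight" — true. ✓
Vera is a knave, and the claim "Otto and Vera are not the same type exactly when Gus is a knight" is indeed false.
Priya is a knave, and the claim "Clio is a knight exactly when Theo is a knave" is indeed false.
Since Clio is a knight, "Gus is a knave and Priya is a knave" needs to be true, which holds.

Gus is a knave, Otto is a knight, Yara is a knight, Theo is a knight, Vera is a knave, Priya is a knave, and Clio is a knight.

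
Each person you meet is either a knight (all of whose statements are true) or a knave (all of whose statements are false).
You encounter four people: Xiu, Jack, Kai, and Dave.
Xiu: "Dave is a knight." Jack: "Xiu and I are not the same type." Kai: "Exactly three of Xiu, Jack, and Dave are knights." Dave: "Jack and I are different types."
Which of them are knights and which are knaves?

Xiu is a knave, Jack is a knave, Kai is a knave, and Dave is a knave.

Suppose Xiu is a knight. Then Xiu's statement "Dave is a knight" would have to be true. Checking the 8 ways to assign the others, none is consistent with every speaker.
(For instance, with Jack=knave, Kai=knave, Dave=knave, Xiu's claim "Dave is a knight" comes out false where it would need to be true.)
So Xiu must be a knave, making "Dave is a knight" false. Taking Xiu=knave, Jack=knave, Kai=knave, Dave=knave, each remaining statement checks out:
  Jack (knave): "Xiu and I are not the same type" — false. ✓
  Kai (knave): "exactly three of Xiu, Jack, and Dave are knights" — false. ✓
  Dave (knave): "Jack and I are different types" — false. ✓
This is the unique consistent assignment.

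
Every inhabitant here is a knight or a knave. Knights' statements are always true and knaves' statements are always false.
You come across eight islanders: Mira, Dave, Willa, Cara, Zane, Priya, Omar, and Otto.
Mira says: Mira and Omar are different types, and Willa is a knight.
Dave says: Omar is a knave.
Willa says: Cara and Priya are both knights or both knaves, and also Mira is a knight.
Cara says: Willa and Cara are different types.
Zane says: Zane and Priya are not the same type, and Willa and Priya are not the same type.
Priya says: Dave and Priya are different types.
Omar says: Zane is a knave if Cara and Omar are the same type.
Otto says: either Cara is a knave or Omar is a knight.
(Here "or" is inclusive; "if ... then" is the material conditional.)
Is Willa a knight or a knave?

Willa is a knave.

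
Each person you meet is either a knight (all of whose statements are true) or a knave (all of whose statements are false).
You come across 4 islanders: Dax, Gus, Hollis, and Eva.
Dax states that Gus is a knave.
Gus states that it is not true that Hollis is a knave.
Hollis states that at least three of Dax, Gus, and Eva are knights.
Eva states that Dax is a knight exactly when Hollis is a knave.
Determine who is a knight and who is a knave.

Dax is a knight, Gus is a knave, Hollis is a knave, and Eva is a knight.

Suppose Dax is a knave. Then Dax's statement "Gus is a knave" would have to be false. Checking the 8 ways to assign the others, none is consistent with every speaker.
(For instance, with Gus=knave, Hollis=knave, Eva=knight, Dax's claim "Gus is a knave" comes out true where it would need to be false.)
So Dax must be a knight, making "Gus is a knave" true. Taking Dax=knight, Gus=knave, Hollis=knave, Eva=knight, each remaining statement checks out:
  Gus (knave): "it is not true that Hollis is a knave" — false. ✓
  Hollis (knave): "at least three of Dax, Gus, and Eva are knights" — false. ✓
  Eva (knight): "Dax is a knight exactly when Hollis is a knave" — true. ✓
This is the unique consistent assignment.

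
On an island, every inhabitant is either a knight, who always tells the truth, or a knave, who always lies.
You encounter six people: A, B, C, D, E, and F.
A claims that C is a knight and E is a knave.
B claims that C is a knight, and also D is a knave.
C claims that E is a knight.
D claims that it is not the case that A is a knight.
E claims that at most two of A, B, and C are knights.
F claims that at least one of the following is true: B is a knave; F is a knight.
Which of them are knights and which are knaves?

A is a knave, B is a knave, C is a knight, D is a knight, E is a knight, and F is a knight.

As a knave, A's statement "C is a knight and E is a knave" should be False; it is.
As a knave, B's statement "C is a knight, and also D is a knave" should be False; it is.
C is a knight; "E is a knight" is True, as required.
D (knight): "it is not the case that A is a knight" — True. ✓
E is a knight, so "at most two of A, B, and C are knights" must be True — and it is.
As a knight, F's statement "at least one of the following is true: B is a knave; F is a knight" should be True; it is.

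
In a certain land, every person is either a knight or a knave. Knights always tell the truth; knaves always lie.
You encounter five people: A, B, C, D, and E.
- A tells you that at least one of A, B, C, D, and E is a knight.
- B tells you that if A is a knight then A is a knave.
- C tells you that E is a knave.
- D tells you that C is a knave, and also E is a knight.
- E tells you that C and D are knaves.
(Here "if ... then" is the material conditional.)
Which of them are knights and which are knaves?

A (knight): "at least one of A, B, C, D, and E is a knight" — True. ✓
B (knave): "if A is a knight then A is a knave" — False. ✓
Since C is a knight, "E is a knave" needs to be True, which holds.
As a knave, D's statement "C is a knave, and also E is a knight" should be False; it is.
E is a knave, and the claim "C and D are knaves" is indeed False.

Knights: A and C. Knaves: B, D, and E.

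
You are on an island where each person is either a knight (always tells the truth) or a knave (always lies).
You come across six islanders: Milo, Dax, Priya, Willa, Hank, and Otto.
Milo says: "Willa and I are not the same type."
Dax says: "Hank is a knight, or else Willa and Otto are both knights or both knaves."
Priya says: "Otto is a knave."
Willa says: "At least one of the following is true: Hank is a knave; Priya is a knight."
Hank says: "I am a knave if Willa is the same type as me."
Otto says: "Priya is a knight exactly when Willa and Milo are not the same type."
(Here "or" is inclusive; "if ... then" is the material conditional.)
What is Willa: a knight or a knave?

Willa is a knave.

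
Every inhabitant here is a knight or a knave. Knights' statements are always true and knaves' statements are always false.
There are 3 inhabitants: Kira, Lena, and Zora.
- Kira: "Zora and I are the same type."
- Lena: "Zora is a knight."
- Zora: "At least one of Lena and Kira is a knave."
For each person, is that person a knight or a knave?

Kira is a knave, Lena is a knight, and Zora is a knight.

Kira (knave): "Zora and I are the same type" — false. ✓
Lena is a knight; "Zora is a knight" is True, as required.
As a knight, Zora's statement "at least one of Lena and Kira is a knave" should be True; it is.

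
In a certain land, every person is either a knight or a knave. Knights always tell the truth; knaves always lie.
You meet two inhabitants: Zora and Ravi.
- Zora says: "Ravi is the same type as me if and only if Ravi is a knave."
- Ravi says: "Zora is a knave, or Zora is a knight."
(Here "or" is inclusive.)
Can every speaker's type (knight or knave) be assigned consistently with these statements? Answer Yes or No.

No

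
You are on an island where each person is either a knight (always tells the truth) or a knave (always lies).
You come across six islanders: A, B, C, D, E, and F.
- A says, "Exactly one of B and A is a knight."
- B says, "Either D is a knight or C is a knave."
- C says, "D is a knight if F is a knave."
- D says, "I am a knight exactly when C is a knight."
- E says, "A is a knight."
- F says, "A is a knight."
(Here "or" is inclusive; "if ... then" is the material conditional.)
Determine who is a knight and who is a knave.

Knights: A, C, E, and F. Knaves: B and D.

A is a knight, so "exactly one of B and A is a knight" must be True — and it is.
B is a knave, so "either D is a knight or C is a knave" must be False — and it is.
C is a knight, and the claim "D is a knight if F is a knave" is indeed True.
As a knave, D's statement "I am a knight exactly when C is a knight" should be False; it is.
Since E is a knight, "A is a knight" needs to be True, which holds.
Since F is a knight, "A is a knight" needs to be True, which holds.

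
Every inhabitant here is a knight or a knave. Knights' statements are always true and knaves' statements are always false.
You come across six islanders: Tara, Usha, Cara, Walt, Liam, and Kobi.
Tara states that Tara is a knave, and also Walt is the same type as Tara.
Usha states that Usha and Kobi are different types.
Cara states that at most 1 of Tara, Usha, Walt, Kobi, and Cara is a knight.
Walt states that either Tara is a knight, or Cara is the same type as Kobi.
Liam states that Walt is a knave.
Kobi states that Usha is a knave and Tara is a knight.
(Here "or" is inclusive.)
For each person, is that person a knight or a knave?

Tara is a knave, Usha is a knight, Cara is a knave, Walt is a knight, Liam is a knave, and Kobi is a knave.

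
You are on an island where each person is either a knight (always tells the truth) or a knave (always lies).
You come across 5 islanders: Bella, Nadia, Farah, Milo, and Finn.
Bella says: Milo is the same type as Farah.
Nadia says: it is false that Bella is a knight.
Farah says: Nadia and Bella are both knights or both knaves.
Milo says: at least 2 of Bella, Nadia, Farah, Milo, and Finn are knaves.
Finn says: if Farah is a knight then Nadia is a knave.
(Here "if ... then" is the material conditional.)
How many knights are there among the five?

3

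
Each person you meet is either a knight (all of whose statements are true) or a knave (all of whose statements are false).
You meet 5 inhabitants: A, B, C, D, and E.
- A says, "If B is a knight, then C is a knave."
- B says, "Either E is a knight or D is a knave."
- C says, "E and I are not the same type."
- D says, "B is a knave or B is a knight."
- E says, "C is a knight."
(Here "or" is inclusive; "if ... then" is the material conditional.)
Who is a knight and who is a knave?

Knights: A and D. Knaves: B, C, and E.

Suppose A is a knave. Then A's statement "if B is a knight, then C is a knave" would have to be false. Checking the 16 ways to assign the others, none is consistent with every speaker.
(For instance, with B=knave, C=knave, D=knight, E=knave, A's claim "if B is a knight, then C is a knave" comes out true where it would need to be false.)
So A must be a knight, making "if B is a knight, then C is a knave" true. Taking A=knight, B=knave, C=knave, D=knight, E=knave, each remaining statement checks out:
  B (knave): "either E is a knight or D is a knave" — false. ✓
  C (knave): "E and I are not the same type" — false. ✓
  D (knight): "B is a knave or B is a knight" — true. ✓
  E (knave): "C is a knight" — false. ✓
This is the unique consistent assignment.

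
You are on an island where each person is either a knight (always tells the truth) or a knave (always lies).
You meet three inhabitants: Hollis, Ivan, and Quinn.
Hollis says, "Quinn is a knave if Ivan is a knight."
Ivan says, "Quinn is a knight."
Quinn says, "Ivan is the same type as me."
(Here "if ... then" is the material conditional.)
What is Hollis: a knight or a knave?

Consistent assignments: {Hollis=knave, Ivan=knight, Quinn=knight}
In every consistent assignment, Hollis is a knave.

Hollis is a knave.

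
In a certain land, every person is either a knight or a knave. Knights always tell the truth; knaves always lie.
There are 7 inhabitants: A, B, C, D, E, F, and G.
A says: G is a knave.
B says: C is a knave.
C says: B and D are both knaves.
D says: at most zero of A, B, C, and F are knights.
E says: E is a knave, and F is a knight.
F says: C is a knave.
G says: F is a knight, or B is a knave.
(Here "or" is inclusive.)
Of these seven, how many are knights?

The unique consistent assignment is A=knave, B=knave, C=knight, D=knave, E=knave, F=knave, G=knight.
That has 2 knights.

2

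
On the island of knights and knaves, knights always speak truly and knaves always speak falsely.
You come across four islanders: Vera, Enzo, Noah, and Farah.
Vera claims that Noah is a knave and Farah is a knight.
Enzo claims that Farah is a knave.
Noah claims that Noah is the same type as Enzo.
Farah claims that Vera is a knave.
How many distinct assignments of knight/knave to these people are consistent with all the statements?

0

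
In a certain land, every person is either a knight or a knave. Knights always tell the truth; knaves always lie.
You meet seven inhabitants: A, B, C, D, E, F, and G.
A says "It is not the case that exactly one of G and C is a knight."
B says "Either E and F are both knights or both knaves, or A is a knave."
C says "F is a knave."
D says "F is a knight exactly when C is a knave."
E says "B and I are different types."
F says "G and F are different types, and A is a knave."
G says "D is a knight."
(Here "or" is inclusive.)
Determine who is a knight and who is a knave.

A is a knight, so "it is not the case that exactly one of G and C is a knight" must be true — and it is.
As a knave, B's statement "either E and F are both knights or both knaves, or A is a knave" should be false; it is.
Since C is a knight, "F is a knave" needs to be true, which holds.
D is a knight, so "F is a knight exactly when C is a knave" must be true — and it is.
Since E is a knight, "B and I are different types" needs to be true, which holds.
F is a knave, and the claim "G and F are different types, and A is a knave" is indeed false.
G is a knight, so "D is a knight" must be true — and it is.

A is a knight, B is a knave, C is a knight, D is a knight, E is a knight, F is a knave, and G is a knight.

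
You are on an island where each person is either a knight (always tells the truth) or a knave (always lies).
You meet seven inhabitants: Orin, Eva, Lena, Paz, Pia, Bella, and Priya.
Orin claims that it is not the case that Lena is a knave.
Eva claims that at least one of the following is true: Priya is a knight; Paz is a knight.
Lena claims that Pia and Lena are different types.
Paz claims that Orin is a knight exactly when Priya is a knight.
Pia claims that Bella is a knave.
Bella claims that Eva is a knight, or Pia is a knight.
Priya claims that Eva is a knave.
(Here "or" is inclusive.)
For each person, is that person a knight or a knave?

Orin is a knave, Eva is a knight, Lena is a knave, Paz is a knight, Pia is a knave, Bella is a knight, and Priya is a knave.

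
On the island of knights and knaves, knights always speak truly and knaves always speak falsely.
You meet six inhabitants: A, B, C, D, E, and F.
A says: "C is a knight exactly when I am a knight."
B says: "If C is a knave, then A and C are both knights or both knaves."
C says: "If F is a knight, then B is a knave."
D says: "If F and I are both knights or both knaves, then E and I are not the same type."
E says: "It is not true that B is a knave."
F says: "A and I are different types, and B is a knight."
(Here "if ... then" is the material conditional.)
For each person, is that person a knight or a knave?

A is a knave, so "C is a knight exactly when I am a knight" must be False — and it is.
Since B is a knight, "if C is a knave, then A and C are both knights or both knaves" needs to be true, which holds.
C (knight): "if F is a knight, then B is a knave" — true. ✓
D is a knight; "if F and I are both knights or both knaves, then E and I are not the same type" is true, as required.
E (knight): "it is not true that B is a knave" — true. ✓
F is a knave, so "A and I are different types, and B is a knight" must be False — and it is.

A is a knave, B is a knight, C is a knight, D is a knight, E is a knight, and F is a knave.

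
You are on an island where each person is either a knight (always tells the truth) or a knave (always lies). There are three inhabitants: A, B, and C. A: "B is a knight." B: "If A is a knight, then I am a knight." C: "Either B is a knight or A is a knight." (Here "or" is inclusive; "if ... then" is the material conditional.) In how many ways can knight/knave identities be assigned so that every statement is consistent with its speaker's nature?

Consistent assignments:
  A=knight, B=knight, C=knight

1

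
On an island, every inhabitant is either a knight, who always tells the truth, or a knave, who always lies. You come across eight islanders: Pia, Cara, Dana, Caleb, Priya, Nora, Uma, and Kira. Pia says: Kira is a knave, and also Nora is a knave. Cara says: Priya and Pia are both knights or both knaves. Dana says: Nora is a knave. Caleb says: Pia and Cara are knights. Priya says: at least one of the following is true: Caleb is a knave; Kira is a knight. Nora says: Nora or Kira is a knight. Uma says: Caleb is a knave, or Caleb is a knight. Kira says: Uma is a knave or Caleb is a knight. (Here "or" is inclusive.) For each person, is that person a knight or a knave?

Pia is a knave, Cara is a knave, Dana is a knave, Caleb is a knave, Priya is a knight, Nora is a knight, Uma is a knight, and Kira is a knave.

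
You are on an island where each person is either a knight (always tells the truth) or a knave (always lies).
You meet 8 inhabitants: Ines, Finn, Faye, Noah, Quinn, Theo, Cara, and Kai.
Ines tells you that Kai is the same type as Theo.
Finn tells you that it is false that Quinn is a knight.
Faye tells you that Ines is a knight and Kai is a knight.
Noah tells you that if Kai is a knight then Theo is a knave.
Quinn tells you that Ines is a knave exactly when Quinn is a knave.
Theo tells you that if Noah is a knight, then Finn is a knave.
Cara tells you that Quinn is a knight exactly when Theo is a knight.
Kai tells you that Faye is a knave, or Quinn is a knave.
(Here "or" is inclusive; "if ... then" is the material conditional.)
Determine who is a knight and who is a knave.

Knights: Ines, Finn, Faye, Theo, and Kai. Knaves: Noah, Quinn, and Cara.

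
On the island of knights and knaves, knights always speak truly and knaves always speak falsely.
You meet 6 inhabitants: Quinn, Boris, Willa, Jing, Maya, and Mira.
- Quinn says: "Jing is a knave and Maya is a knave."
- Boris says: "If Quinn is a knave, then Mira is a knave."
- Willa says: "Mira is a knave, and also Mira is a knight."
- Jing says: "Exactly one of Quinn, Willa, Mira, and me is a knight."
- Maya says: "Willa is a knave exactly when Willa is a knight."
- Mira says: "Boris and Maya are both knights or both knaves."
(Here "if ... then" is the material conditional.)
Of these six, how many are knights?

The unique consistent assignment is Quinn=knave, Boris=knight, Willa=knave, Jing=knight, Maya=knave, Mira=knave.
That has 2 knights.

2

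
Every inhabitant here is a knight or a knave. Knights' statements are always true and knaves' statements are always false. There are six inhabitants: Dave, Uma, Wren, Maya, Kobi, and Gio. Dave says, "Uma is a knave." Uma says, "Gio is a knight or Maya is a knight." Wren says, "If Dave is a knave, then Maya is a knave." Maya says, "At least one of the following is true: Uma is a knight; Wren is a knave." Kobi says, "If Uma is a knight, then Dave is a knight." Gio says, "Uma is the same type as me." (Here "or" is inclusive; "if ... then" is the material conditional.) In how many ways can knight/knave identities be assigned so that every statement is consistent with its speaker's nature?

2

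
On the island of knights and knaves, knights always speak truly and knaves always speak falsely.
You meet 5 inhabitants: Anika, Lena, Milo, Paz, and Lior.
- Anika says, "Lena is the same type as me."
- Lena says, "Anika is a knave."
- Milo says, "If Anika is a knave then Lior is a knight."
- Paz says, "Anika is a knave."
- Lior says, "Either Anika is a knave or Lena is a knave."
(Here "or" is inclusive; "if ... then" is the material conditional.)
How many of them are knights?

4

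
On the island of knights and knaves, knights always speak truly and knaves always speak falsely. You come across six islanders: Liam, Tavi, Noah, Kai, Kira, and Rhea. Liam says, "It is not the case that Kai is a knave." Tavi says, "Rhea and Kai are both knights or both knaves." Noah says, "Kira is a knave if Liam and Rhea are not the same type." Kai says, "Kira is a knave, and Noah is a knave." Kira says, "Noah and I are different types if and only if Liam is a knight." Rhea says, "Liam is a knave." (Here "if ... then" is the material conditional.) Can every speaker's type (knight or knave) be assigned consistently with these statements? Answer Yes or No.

Yes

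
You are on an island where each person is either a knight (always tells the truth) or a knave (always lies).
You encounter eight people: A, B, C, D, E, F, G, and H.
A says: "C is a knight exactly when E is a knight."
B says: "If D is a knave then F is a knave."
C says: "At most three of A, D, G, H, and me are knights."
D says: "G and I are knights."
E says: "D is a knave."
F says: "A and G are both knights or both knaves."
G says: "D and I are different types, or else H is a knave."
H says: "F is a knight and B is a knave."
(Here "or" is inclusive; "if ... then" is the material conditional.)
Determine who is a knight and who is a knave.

A is a knave, B is a knight, C is a knight, D is a knight, E is a knave, F is a knave, G is a knight, and H is a knave.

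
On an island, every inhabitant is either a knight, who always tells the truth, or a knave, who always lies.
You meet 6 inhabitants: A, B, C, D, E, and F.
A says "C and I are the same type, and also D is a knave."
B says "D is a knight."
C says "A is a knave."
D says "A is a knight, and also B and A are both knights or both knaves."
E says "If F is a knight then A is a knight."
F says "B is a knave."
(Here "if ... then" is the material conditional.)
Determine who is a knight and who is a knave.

Knights: C and F. Knaves: A, B, D, and E.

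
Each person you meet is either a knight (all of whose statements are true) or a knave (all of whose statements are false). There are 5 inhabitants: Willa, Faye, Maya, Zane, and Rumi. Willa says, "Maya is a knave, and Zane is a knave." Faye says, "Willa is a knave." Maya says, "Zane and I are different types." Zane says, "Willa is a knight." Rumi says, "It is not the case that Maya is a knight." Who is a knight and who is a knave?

Willa is a knave; "Maya is a knave, and Zane is a knave" is False, as required.
Faye is a knight; "Willa is a knave" is True, as required.
Maya (knight): "Zane and I are different types" — True. ✓
Zane is a knave; "Willa is a knight" is False, as required.
Rumi (knave): "it is not the case that Maya is a knight" — False. ✓

Willa is a knave, Faye is a knight, Maya is a knight, Zane is a knave, and Rumi is a knave.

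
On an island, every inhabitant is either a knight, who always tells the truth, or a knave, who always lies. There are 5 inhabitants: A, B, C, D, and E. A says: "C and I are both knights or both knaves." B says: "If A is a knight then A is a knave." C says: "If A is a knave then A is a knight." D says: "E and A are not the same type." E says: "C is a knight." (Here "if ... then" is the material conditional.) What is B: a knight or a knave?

B is a knave.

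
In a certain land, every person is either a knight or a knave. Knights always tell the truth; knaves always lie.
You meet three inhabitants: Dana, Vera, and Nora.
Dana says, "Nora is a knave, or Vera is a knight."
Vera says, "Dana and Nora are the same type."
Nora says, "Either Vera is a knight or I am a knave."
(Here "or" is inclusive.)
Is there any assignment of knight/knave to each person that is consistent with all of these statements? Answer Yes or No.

Yes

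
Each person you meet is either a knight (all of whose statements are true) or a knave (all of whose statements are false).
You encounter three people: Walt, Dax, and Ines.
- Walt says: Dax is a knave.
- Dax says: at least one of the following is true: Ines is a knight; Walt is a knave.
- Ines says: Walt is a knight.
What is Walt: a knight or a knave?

Walt is a knave.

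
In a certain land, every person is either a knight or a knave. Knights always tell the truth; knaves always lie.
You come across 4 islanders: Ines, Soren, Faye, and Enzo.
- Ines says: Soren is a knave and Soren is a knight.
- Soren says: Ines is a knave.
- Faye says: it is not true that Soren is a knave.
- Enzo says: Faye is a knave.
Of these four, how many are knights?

2

The unique consistent assignment is Ines=knave, Soren=knight, Faye=knight, Enzo=knave.
That has 2 knights.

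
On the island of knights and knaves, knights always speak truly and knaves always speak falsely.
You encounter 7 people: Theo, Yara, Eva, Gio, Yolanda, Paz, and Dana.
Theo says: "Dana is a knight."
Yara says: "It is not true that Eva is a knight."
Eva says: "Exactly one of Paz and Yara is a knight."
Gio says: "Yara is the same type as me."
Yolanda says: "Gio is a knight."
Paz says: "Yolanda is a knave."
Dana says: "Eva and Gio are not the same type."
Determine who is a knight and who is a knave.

Theo is a knave, Yara is a knight, Eva is a knave, Gio is a knave, Yolanda is a knave, Paz is a knight, and Dana is a knave.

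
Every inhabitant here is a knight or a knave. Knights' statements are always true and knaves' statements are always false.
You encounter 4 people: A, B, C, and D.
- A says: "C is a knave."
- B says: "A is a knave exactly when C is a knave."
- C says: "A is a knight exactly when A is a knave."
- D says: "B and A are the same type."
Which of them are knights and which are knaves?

A is a knight, B is a knave, C is a knave, and D is a knave.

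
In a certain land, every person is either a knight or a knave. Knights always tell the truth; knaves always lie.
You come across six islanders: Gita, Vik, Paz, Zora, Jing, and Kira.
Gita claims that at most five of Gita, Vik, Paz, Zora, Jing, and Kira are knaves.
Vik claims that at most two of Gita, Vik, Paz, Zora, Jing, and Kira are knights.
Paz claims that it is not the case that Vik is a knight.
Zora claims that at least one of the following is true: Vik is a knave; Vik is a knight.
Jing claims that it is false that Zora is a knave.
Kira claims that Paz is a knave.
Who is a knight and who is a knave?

Gita is a knight, Vik is a knave, Paz is a knight, Zora is a knight, Jing is a knight, and Kira is a knave.

Gita is a knight, and the claim "at most five of Gita, Vik, Paz, Zora, Jing, and Kira are knaves" is indeed true.
Vik is a knave; "at most two of Gita, Vik, Paz, Zora, Jing, and Kira are knights" is False, as required.
Paz is a knight, and the claim "it is not the case that Vik is a knight" is indeed true.
Since Zora is a knight, "at least one of the following is true: Vik is a knave; Vik is a knight" needs to be true, which holds.
Jing is a knight, and the claim "it is false that Zora is a knave" is indeed true.
Kira is a knave; "Paz is a knave" is False, as required.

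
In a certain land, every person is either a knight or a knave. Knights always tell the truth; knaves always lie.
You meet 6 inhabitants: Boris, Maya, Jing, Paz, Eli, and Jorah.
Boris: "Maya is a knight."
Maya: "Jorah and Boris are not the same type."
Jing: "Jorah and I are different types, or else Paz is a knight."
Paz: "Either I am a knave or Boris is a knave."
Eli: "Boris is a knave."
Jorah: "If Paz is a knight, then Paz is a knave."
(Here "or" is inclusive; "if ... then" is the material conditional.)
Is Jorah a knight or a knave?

Jorah is a knave.

Consistent assignments: {Boris=knave, Maya=knave, Jing=knight, Paz=knight, Eli=knight, Jorah=knave}
In every consistent assignment, Jorah is a knave.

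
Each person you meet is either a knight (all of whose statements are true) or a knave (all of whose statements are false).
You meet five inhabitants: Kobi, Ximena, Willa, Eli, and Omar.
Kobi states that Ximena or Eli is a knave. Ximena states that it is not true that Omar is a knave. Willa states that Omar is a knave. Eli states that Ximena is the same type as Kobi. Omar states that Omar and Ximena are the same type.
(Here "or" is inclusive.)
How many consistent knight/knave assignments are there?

0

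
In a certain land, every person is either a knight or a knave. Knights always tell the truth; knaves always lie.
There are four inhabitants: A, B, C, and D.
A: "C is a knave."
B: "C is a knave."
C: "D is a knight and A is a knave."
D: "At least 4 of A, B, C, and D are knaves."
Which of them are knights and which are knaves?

Suppose A is a knave. Then A's statement "C is a knave" would have to be false. Checking the 8 ways to assign the others, none is consistent with every speaker.
(For instance, with B=knight, C=knave, D=knave, A's claim "C is a knave" comes out true where it would need to be false.)
So A must be a knight, making "C is a knave" true. Taking A=knight, B=knight, C=knave, D=knave, each remaining statement checks out:
  B (knight): "C is a knave" — true. ✓
  C (knave): "D is a knight and A is a knave" — false. ✓
  D (knave): "at least 4 of A, B, C, and D are knaves" — false. ✓
This is the unique consistent assignment.

A is a knight, B is a knight, C is a knave, and D is a knave.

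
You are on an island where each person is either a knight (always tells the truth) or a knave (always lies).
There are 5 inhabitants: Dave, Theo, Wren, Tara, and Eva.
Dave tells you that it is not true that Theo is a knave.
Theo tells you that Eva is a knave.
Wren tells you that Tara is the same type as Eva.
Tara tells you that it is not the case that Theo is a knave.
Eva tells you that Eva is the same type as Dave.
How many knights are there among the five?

3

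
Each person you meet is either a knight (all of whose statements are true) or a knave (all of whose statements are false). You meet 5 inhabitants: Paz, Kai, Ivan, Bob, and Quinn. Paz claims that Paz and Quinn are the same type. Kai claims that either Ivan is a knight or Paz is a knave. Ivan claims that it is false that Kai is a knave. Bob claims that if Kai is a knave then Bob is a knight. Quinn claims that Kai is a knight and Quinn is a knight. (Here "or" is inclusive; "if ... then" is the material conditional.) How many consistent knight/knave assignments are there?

2

Consistent assignments:
  Paz=knight, Kai=knight, Ivan=knight, Bob=knight, Quinn=knight
  Paz=knave, Kai=knight, Ivan=knight, Bob=knight, Quinn=knight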